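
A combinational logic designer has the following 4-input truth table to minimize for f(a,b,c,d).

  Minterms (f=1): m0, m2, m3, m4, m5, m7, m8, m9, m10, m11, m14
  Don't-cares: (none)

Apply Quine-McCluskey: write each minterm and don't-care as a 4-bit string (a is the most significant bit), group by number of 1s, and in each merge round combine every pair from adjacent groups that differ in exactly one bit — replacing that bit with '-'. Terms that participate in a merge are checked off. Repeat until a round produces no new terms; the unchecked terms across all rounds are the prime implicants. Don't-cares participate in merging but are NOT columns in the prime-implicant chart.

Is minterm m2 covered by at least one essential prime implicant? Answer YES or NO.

NO

Round 0: 0000✓ 0010✓ 0011✓ 0100✓ 0101✓ 0111✓ 1000✓ 1001✓ 1010✓ 1011✓ 1110✓
Round 1: -000✓ -010✓ -011✓ 0-00 0-11 00-0✓ 001-✓ 01-1 010- 1-10 10-0✓ 10-1✓ 100-✓ 101-✓
Round 2: -0-0 -01- 10--
PIs = {-0-0, -01-, 0-00, 0-11, 01-1, 010-, 1-10, 10--}
Coverage chart:
  m0: -0-0,0-00
  m2: -0-0,-01-
  m3: -01-,0-11
  m4: 0-00,010-
  m5: 01-1,010-
  m7: 0-11,01-1
  m8: -0-0,10--
  m9: 10-- ←essential
  m10: -0-0,-01-,1-10,10--
  m11: -01-,10--
  m14: 1-10 ←essential
Essential: 1-10, 10--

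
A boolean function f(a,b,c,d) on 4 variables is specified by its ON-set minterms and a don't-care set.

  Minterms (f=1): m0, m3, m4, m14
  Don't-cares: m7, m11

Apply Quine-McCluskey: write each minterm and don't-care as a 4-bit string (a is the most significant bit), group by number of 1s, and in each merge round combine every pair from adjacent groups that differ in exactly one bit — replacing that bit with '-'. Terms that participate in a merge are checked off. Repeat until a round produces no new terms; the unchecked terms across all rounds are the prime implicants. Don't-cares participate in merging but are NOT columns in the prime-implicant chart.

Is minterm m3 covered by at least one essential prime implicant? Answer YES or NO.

NO

[col 0] 0000*, 0011*, 0100*, 0111*, 1011*, 1110
[col 1] -011, 0-00, 0-11
Prime implicants: -011, 0-00, 0-11, 1110
PI chart (minterm → PIs covering it):
  0 | 0-00  (sole → essential)
  3 | -011,0-11
  4 | 0-00  (sole → essential)
  14 | 1110  (sole → essential)
Essential prime implicants: 0-00, 1110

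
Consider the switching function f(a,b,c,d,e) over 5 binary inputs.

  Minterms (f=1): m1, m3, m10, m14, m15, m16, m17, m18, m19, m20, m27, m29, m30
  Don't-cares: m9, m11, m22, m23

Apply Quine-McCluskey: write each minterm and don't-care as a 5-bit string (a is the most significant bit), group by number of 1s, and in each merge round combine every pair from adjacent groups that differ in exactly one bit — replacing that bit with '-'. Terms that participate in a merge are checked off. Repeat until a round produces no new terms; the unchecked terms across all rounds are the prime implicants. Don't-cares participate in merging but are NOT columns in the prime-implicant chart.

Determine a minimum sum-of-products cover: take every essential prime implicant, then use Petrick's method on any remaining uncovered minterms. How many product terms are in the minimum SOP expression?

Round 0: 00001✓ 00011✓ 01001✓ 01010✓ 01011✓ 01110✓ 01111✓ 10000✓ 10001✓ 10010✓ 10011✓ 10100✓ 10110✓ 10111✓ 11011✓ 11101 11110✓
Round 1: -0001✓ -0011✓ -1011✓ -1110 0-001✓ 0-011✓ 000-1✓ 01-10✓ 01-11✓ 010-1✓ 0101-✓ 0111-✓ 1-011✓ 1-110 10-00✓ 10-10✓ 10-11✓ 100-0✓ 100-1✓ 1000-✓ 1001-✓ 101-0✓ 1011-✓
Round 2: --011 -00-1 0-0-1 01-1- 10--0 10-1- 100--
PIs = {--011, -00-1, -1110, 0-0-1, 01-1-, 1-110, 10--0, 10-1-, 100--, 11101}
Coverage chart:
  m1: -00-1,0-0-1
  m3: --011,-00-1,0-0-1
  m10: 01-1- ←essential
  m14: -1110,01-1-
  m15: 01-1- ←essential
  m16: 10--0,100--
  m17: -00-1,100--
  m18: 10--0,10-1-,100--
  m19: --011,-00-1,10-1-,100--
  m20: 10--0 ←essential
  m27: --011 ←essential
  m29: 11101 ←essential
  m30: -1110,1-110
Essential: --011, 01-1-, 10--0, 11101
Petrick residual → -00-1, -1110
Min cover (6 terms): c'de + b'c'e + bcde' + a'bd + ab'e' + abcd'e

6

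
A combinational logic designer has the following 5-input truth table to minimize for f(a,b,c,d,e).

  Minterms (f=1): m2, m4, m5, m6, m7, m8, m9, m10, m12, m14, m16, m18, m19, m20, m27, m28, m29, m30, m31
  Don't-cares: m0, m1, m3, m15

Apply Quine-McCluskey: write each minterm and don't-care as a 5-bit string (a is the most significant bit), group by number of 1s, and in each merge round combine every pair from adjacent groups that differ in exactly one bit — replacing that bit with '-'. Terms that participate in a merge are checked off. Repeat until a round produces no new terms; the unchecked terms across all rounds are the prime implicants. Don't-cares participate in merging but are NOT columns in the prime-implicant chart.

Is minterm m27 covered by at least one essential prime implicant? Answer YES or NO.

[col 0] 00000*, 00001*, 00010*, 00011*, 00100*, 00101*, 00110*, 00111*, 01000*, 01001*, 01010*, 01100*, 01110*, 01111*, 10000*, 10010*, 10011*, 10100*, 11011*, 11100*, 11101*, 11110*, 11111*
[col 1] -0000*, -0010*, -0011*, -0100*, -1100*, -1110*, -1111*, 0-000*, 0-001*, 0-010*, 0-100*, 0-110*, 0-111*, 00-00*, 00-01*, 00-10*, 00-11*, 000-0*, 000-1*, 0000-*, 0001-*, 001-0*, 001-1*, 0010-*, 0011-*, 01-00*, 01-10*, 010-0*, 0100-*, 011-0*, 0111-*, 1-011, 1-100*, 10-00*, 100-0*, 1001-*, 11-11, 111-0*, 111-1*, 1110-*, 1111-*
[col 2] --100, -0-00, -00-0, -001-, -11-0, -111-, 0--00*, 0--10*, 0-0-0*, 0-00-, 0-1-0*, 0-11-, 00--0*, 00--1*, 00-0-*, 00-1-*, 000--*, 001--*, 01--0*, 111--
[col 3] 0---0, 00---
Prime implicants: --100, -0-00, -00-0, -001-, -11-0, -111-, 0---0, 0-00-, 0-11-, 00---, 1-011, 11-11, 111--
PI chart (minterm → PIs covering it):
  2 | -00-0,-001-,0---0,00---
  4 | --100,-0-00,0---0,00---
  5 | 00---  (sole → essential)
  6 | 0---0,0-11-,00---
  7 | 0-11-,00---
  8 | 0---0,0-00-
  9 | 0-00-  (sole → essential)
  10 | 0---0  (sole → essential)
  12 | --100,-11-0,0---0
  14 | -11-0,-111-,0---0,0-11-
  16 | -0-00,-00-0
  18 | -00-0,-001-
  19 | -001-,1-011
  20 | --100,-0-00
  27 | 1-011,11-11
  28 | --100,-11-0,111--
  29 | 111--  (sole → essential)
  30 | -11-0,-111-,111--
  31 | -111-,11-11,111--
Essential prime implicants: 0---0, 0-00-, 00---, 111--

NO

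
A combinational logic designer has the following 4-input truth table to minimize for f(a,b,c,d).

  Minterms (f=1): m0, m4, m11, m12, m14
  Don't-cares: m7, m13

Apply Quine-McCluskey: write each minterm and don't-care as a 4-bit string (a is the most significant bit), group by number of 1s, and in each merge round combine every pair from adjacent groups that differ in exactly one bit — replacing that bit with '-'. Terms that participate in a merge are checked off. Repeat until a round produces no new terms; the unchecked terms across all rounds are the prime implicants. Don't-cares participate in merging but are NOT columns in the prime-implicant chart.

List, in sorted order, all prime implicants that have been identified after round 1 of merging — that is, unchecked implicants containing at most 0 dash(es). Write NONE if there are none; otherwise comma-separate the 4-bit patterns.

0111, 1011

[col 0] 0000*, 0100*, 0111, 1011, 1100*, 1101*, 1110*
[col 1] -100, 0-00, 11-0, 110-
Prime implicants: -100, 0-00, 0111, 1011, 11-0, 110-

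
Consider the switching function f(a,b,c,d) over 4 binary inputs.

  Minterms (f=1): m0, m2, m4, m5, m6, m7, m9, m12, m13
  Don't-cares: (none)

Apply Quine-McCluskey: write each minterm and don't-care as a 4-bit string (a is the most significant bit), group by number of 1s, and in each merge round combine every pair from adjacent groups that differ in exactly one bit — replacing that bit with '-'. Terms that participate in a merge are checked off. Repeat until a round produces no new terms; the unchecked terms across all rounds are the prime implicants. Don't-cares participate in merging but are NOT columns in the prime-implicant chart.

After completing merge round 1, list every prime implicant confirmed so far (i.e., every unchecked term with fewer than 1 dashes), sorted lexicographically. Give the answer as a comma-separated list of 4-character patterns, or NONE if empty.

size-2^0 implicants → 0000(✓)  0010(✓)  0100(✓)  0101(✓)  0110(✓)  0111(✓)  1001(✓)  1100(✓)  1101(✓)
size-2^1 implicants → -100(✓)  -101(✓)  0-00(✓)  0-10(✓)  00-0(✓)  01-0(✓)  01-1(✓)  010-(✓)  011-(✓)  1-01  110-(✓)
size-2^2 implicants → -10-  0--0  01--
Unchecked terms (primes): -10-, 0--0, 01--, 1-01

NONE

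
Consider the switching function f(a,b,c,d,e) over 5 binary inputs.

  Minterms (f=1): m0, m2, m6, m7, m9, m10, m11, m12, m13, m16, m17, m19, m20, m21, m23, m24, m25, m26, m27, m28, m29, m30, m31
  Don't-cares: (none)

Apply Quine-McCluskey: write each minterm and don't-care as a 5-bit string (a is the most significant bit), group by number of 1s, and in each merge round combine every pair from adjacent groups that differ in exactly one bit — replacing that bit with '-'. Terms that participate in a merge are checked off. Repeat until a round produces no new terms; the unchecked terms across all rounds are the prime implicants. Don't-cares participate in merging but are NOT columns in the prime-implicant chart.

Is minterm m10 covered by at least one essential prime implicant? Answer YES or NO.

Round 0: 00000✓ 00010✓ 00110✓ 00111✓ 01001✓ 01010✓ 01011✓ 01100✓ 01101✓ 10000✓ 10001✓ 10011✓ 10100✓ 10101✓ 10111✓ 11000✓ 11001✓ 11010✓ 11011✓ 11100✓ 11101✓ 11110✓ 11111✓
Round 1: -0000 -0111 -1001✓ -1010✓ -1011✓ -1100✓ -1101✓ 0-010 00-10 000-0 0011- 01-01✓ 010-1✓ 0101-✓ 0110-✓ 1-000✓ 1-001✓ 1-011✓ 1-100✓ 1-101✓ 1-111✓ 10-00✓ 10-01✓ 10-11✓ 100-1✓ 1000-✓ 101-1✓ 1010-✓ 11-00✓ 11-01✓ 11-10✓ 11-11✓ 110-0✓ 110-1✓ 1100-✓ 1101-✓ 111-0✓ 111-1✓ 1110-✓ 1111-✓
Round 2: -1-01 -10-1 -101- -110- 1--00✓ 1--01✓ 1--11✓ 1-0-1✓ 1-00-✓ 1-1-1✓ 1-10-✓ 10--1✓ 10-0-✓ 11--0✓ 11--1✓ 11-0-✓ 11-1-✓ 110--✓ 111--✓
Round 3: 1---1 1--0- 11---
PIs = {-0000, -0111, -1-01, -10-1, -101-, -110-, 0-010, 00-10, 000-0, 0011-, 1---1, 1--0-, 11---}
Coverage chart:
  m0: -0000,000-0
  m2: 0-010,00-10,000-0
  m6: 00-10,0011-
  m7: -0111,0011-
  m9: -1-01,-10-1
  m10: -101-,0-010
  m11: -10-1,-101-
  m12: -110- ←essential
  m13: -1-01,-110-
  m16: -0000,1--0-
  m17: 1---1,1--0-
  m19: 1---1 ←essential
  m20: 1--0- ←essential
  m21: 1---1,1--0-
  m23: -0111,1---1
  m24: 1--0-,11---
  m25: -1-01,-10-1,1---1,1--0-,11---
  m26: -101-,11---
  m27: -10-1,-101-,1---1,11---
  m28: -110-,1--0-,11---
  m29: -1-01,-110-,1---1,1--0-,11---
  m30: 11--- ←essential
  m31: 1---1,11---
Essential: -110-, 1---1, 1--0-, 11---

NO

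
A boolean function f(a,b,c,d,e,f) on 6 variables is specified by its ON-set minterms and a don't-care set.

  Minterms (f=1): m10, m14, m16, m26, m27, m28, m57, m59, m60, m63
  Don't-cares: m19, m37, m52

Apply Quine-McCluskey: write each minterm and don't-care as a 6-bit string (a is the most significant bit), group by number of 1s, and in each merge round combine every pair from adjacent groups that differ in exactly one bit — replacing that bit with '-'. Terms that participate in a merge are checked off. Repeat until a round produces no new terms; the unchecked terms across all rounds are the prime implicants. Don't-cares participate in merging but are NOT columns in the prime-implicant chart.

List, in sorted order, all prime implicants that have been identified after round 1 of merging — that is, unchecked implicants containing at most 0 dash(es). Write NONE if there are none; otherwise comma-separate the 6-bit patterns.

size-2^0 implicants → 001010(✓)  001110(✓)  010000  010011(✓)  011010(✓)  011011(✓)  011100(✓)  100101  110100(✓)  111001(✓)  111011(✓)  111100(✓)  111111(✓)
size-2^1 implicants → -11011  -11100  0-1010  001-10  01-011  01101-  11-100  111-11  1110-1
Unchecked terms (primes): -11011, -11100, 0-1010, 001-10, 01-011, 010000, 01101-, 100101, 11-100, 111-11, 1110-1

010000, 100101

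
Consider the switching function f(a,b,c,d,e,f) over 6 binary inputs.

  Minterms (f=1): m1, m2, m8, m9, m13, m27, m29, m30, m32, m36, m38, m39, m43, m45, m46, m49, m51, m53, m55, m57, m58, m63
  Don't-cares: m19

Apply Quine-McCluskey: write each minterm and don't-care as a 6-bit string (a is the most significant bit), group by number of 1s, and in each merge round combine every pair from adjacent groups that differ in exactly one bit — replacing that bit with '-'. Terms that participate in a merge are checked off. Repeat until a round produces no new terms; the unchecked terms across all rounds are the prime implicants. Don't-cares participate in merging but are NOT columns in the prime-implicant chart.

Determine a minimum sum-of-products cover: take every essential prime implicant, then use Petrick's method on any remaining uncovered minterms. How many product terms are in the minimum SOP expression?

[col 0] 000001*, 000010, 001000*, 001001*, 001101*, 010011*, 011011*, 011101*, 011110, 100000*, 100100*, 100110*, 100111*, 101011, 101101*, 101110*, 110001*, 110011*, 110101*, 110111*, 111001*, 111010, 111111*
[col 1] -01101, -10011, 0-1101, 00-001, 001-01, 00100-, 01-011, 1-0111, 10-110, 100-00, 1001-0, 10011-, 11-001, 11-111, 110-01*, 110-11*, 1100-1*, 1101-1*
[col 2] 110--1
Prime implicants: -01101, -10011, 0-1101, 00-001, 000010, 001-01, 00100-, 01-011, 011110, 1-0111, 10-110, 100-00, 1001-0, 10011-, 101011, 11-001, 11-111, 110--1, 111010
PI chart (minterm → PIs covering it):
  1 | 00-001  (sole → essential)
  2 | 000010  (sole → essential)
  8 | 00100-  (sole → essential)
  9 | 00-001,001-01,00100-
  13 | -01101,0-1101,001-01
  27 | 01-011  (sole → essential)
  29 | 0-1101  (sole → essential)
  30 | 011110  (sole → essential)
  32 | 100-00  (sole → essential)
  36 | 100-00,1001-0
  38 | 10-110,1001-0,10011-
  39 | 1-0111,10011-
  43 | 101011  (sole → essential)
  45 | -01101  (sole → essential)
  46 | 10-110  (sole → essential)
  49 | 11-001,110--1
  51 | -10011,110--1
  53 | 110--1  (sole → essential)
  55 | 1-0111,11-111,110--1
  57 | 11-001  (sole → essential)
  58 | 111010  (sole → essential)
  63 | 11-111  (sole → essential)
Essential prime implicants: -01101, 0-1101, 00-001, 000010, 00100-, 01-011, 011110, 10-110, 100-00, 101011, 11-001, 11-111, 110--1, 111010
Petrick residual → 1-0111
Minimum SOP uses 15 PIs: b'cde'f + a'cde'f + a'b'd'e'f + a'b'c'd'ef' + a'b'cd'e' + a'bd'ef + a'bcdef' + ac'def + ab'def' + ab'c'e'f' + ab'cd'ef + abd'e'f + abdef + abc'f + abcd'ef'

15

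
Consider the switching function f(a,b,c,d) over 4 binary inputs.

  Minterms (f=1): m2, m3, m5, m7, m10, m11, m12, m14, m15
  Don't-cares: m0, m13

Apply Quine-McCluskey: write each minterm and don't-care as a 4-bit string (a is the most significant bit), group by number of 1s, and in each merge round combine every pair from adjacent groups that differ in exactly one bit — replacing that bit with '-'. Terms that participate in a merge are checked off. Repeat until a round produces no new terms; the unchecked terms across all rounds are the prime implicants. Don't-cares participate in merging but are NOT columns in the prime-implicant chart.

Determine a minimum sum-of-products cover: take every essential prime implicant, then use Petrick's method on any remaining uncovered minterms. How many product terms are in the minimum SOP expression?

3

[col 0] 0000*, 0010*, 0011*, 0101*, 0111*, 1010*, 1011*, 1100*, 1101*, 1110*, 1111*
[col 1] -010*, -011*, -101*, -111*, 0-11*, 00-0, 001-*, 01-1*, 1-10*, 1-11*, 101-*, 11-0*, 11-1*, 110-*, 111-*
[col 2] --11, -01-, -1-1, 1-1-, 11--
Prime implicants: --11, -01-, -1-1, 00-0, 1-1-, 11--
PI chart (minterm → PIs covering it):
  2 | -01-,00-0
  3 | --11,-01-
  5 | -1-1  (sole → essential)
  7 | --11,-1-1
  10 | -01-,1-1-
  11 | --11,-01-,1-1-
  12 | 11--  (sole → essential)
  14 | 1-1-,11--
  15 | --11,-1-1,1-1-,11--
Essential prime implicants: -1-1, 11--
Petrick residual → -01-
Minimum SOP uses 3 PIs: b'c + bd + ab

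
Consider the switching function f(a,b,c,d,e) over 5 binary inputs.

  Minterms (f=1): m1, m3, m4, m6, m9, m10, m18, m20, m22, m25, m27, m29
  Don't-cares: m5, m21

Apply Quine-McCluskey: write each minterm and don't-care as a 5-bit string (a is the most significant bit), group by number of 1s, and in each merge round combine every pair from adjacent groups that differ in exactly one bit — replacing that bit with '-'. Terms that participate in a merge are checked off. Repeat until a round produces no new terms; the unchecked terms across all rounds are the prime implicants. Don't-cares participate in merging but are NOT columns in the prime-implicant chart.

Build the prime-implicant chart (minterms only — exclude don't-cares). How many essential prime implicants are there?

5

[col 0] 00001*, 00011*, 00100*, 00101*, 00110*, 01001*, 01010, 10010*, 10100*, 10101*, 10110*, 11001*, 11011*, 11101*
[col 1] -0100*, -0101*, -0110*, -1001, 0-001, 00-01, 000-1, 001-0*, 0010-*, 1-101, 10-10, 101-0*, 1010-*, 11-01, 110-1
[col 2] -01-0, -010-
Prime implicants: -01-0, -010-, -1001, 0-001, 00-01, 000-1, 01010, 1-101, 10-10, 11-01, 110-1
PI chart (minterm → PIs covering it):
  1 | 0-001,00-01,000-1
  3 | 000-1  (sole → essential)
  4 | -01-0,-010-
  6 | -01-0  (sole → essential)
  9 | -1001,0-001
  10 | 01010  (sole → essential)
  18 | 10-10  (sole → essential)
  20 | -01-0,-010-
  22 | -01-0,10-10
  25 | -1001,11-01,110-1
  27 | 110-1  (sole → essential)
  29 | 1-101,11-01
Essential prime implicants: -01-0, 000-1, 01010, 10-10, 110-1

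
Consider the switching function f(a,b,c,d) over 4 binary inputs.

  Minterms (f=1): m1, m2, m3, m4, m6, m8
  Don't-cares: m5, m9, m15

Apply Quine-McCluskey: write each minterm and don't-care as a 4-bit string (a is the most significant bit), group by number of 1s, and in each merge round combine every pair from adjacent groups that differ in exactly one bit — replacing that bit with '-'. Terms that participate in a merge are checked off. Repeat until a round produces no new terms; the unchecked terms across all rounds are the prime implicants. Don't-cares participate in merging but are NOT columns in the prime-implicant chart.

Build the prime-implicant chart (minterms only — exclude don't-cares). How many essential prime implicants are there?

1

size-2^0 implicants → 0001(✓)  0010(✓)  0011(✓)  0100(✓)  0101(✓)  0110(✓)  1000(✓)  1001(✓)  1111
size-2^1 implicants → -001  0-01  0-10  00-1  001-  01-0  010-  100-
Unchecked terms (primes): -001, 0-01, 0-10, 00-1, 001-, 01-0, 010-, 100-, 1111
Minterm coverage:
  m1 ⊆ -001,0-01,00-1
  m2 ⊆ 0-10,001-
  m3 ⊆ 00-1,001-
  m4 ⊆ 01-0,010-
  m6 ⊆ 0-10,01-0
  m8 ⊆ 100- [E]
E = {100-}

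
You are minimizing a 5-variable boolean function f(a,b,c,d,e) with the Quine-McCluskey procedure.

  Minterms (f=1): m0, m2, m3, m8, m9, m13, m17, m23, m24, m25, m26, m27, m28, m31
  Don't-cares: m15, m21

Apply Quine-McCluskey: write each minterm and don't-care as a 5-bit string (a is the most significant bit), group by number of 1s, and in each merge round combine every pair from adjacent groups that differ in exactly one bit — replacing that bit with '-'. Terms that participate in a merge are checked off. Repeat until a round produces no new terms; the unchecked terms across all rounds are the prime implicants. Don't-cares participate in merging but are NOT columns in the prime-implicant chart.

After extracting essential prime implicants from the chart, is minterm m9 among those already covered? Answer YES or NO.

NO

size-2^0 implicants → 00000(✓)  00010(✓)  00011(✓)  01000(✓)  01001(✓)  01101(✓)  01111(✓)  10001(✓)  10101(✓)  10111(✓)  11000(✓)  11001(✓)  11010(✓)  11011(✓)  11100(✓)  11111(✓)
size-2^1 implicants → -1000(✓)  -1001(✓)  -1111  0-000  000-0  0001-  01-01  0100-(✓)  011-1  1-001  1-111  10-01  101-1  11-00  11-11  110-0(✓)  110-1(✓)  1100-(✓)  1101-(✓)
size-2^2 implicants → -100-  110--
Unchecked terms (primes): -100-, -1111, 0-000, 000-0, 0001-, 01-01, 011-1, 1-001, 1-111, 10-01, 101-1, 11-00, 11-11, 110--
Minterm coverage:
  m0 ⊆ 0-000,000-0
  m2 ⊆ 000-0,0001-
  m3 ⊆ 0001- [E]
  m8 ⊆ -100-,0-000
  m9 ⊆ -100-,01-01
  m13 ⊆ 01-01,011-1
  m17 ⊆ 1-001,10-01
  m23 ⊆ 1-111,101-1
  m24 ⊆ -100-,11-00,110--
  m25 ⊆ -100-,1-001,110--
  m26 ⊆ 110-- [E]
  m27 ⊆ 11-11,110--
  m28 ⊆ 11-00 [E]
  m31 ⊆ -1111,1-111,11-11
E = {0001-, 11-00, 110--}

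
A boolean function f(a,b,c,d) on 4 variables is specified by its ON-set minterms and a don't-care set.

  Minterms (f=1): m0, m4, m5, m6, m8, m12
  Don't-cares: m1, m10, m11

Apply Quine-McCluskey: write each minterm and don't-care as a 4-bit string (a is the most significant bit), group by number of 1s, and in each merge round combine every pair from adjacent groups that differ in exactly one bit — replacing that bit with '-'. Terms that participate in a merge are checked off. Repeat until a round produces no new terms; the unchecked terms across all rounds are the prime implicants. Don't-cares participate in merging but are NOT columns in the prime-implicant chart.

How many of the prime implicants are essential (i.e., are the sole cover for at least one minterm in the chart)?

[col 0] 0000*, 0001*, 0100*, 0101*, 0110*, 1000*, 1010*, 1011*, 1100*
[col 1] -000*, -100*, 0-00*, 0-01*, 000-*, 01-0, 010-*, 1-00*, 10-0, 101-
[col 2] --00, 0-0-
Prime implicants: --00, 0-0-, 01-0, 10-0, 101-
PI chart (minterm → PIs covering it):
  0 | --00,0-0-
  4 | --00,0-0-,01-0
  5 | 0-0-  (sole → essential)
  6 | 01-0  (sole → essential)
  8 | --00,10-0
  12 | --00  (sole → essential)
Essential prime implicants: --00, 0-0-, 01-0

3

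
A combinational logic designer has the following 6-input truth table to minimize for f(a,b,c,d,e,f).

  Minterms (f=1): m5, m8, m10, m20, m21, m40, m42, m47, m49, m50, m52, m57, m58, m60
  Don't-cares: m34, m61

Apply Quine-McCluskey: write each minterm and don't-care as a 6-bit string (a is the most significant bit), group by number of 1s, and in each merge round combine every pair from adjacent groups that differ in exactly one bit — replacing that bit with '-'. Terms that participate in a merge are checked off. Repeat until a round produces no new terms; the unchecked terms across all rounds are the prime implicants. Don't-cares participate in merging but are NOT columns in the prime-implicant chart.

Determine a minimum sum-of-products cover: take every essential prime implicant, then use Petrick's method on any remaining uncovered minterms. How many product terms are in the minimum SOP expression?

7

[col 0] 000101*, 001000*, 001010*, 010100*, 010101*, 100010*, 101000*, 101010*, 101111, 110001*, 110010*, 110100*, 111001*, 111010*, 111100*, 111101*
[col 1] -01000*, -01010*, -10100, 0-0101, 0010-0*, 01010-, 1-0010*, 1-1010*, 10-010*, 1010-0*, 11-001, 11-010*, 11-100, 111-01, 11110-
[col 2] -010-0, 1--010
Prime implicants: -010-0, -10100, 0-0101, 01010-, 1--010, 101111, 11-001, 11-100, 111-01, 11110-
PI chart (minterm → PIs covering it):
  5 | 0-0101  (sole → essential)
  8 | -010-0  (sole → essential)
  10 | -010-0  (sole → essential)
  20 | -10100,01010-
  21 | 0-0101,01010-
  40 | -010-0  (sole → essential)
  42 | -010-0,1--010
  47 | 101111  (sole → essential)
  49 | 11-001  (sole → essential)
  50 | 1--010  (sole → essential)
  52 | -10100,11-100
  57 | 11-001,111-01
  58 | 1--010  (sole → essential)
  60 | 11-100,11110-
Essential prime implicants: -010-0, 0-0101, 1--010, 101111, 11-001
Petrick residual → -10100, 11-100
Minimum SOP uses 7 PIs: b'cd'f' + bc'de'f' + a'c'de'f + ad'ef' + ab'cdef + abd'e'f + abde'f'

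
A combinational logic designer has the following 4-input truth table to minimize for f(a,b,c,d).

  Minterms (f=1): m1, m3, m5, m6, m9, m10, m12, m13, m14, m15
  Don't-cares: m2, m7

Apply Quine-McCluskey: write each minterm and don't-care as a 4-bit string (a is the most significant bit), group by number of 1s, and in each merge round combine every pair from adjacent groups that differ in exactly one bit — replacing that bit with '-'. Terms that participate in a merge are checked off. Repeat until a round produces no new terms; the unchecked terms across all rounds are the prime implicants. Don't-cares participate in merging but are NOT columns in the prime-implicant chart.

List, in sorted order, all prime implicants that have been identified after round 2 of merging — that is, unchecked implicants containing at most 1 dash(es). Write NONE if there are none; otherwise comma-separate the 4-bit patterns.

Round 0: 0001✓ 0010✓ 0011✓ 0101✓ 0110✓ 0111✓ 1001✓ 1010✓ 1100✓ 1101✓ 1110✓ 1111✓
Round 1: -001✓ -010✓ -101✓ -110✓ -111✓ 0-01✓ 0-10✓ 0-11✓ 00-1✓ 001-✓ 01-1✓ 011-✓ 1-01✓ 1-10✓ 11-0✓ 11-1✓ 110-✓ 111-✓
Round 2: --01 --10 -1-1 -11- 0--1 0-1- 11--
PIs = {--01, --10, -1-1, -11-, 0--1, 0-1-, 11--}

NONE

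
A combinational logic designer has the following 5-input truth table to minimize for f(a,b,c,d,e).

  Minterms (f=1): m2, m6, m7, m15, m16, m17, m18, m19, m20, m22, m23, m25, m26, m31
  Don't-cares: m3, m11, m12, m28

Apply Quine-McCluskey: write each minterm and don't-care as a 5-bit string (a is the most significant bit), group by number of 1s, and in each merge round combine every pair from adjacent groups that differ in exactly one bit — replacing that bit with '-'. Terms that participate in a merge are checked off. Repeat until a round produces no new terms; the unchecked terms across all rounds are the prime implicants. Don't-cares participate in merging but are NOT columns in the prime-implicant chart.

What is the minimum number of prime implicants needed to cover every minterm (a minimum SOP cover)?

5

size-2^0 implicants → 00010(✓)  00011(✓)  00110(✓)  00111(✓)  01011(✓)  01100(✓)  01111(✓)  10000(✓)  10001(✓)  10010(✓)  10011(✓)  10100(✓)  10110(✓)  10111(✓)  11001(✓)  11010(✓)  11100(✓)  11111(✓)
size-2^1 implicants → -0010(✓)  -0011(✓)  -0110(✓)  -0111(✓)  -1100  -1111(✓)  0-011(✓)  0-111(✓)  00-10(✓)  00-11(✓)  0001-(✓)  0011-(✓)  01-11(✓)  1-001  1-010  1-100  1-111(✓)  10-00(✓)  10-10(✓)  10-11(✓)  100-0(✓)  100-1(✓)  1000-(✓)  1001-(✓)  101-0(✓)  1011-(✓)
size-2^2 implicants → --111  -0-10(✓)  -0-11(✓)  -001-(✓)  -011-(✓)  0--11  00-1-(✓)  10--0  10-1-(✓)  100--
size-2^3 implicants → -0-1-
Unchecked terms (primes): --111, -0-1-, -1100, 0--11, 1-001, 1-010, 1-100, 10--0, 100--
Minterm coverage:
  m2 ⊆ -0-1- [E]
  m6 ⊆ -0-1- [E]
  m7 ⊆ --111,-0-1-,0--11
  m15 ⊆ --111,0--11
  m16 ⊆ 10--0,100--
  m17 ⊆ 1-001,100--
  m18 ⊆ -0-1-,1-010,10--0,100--
  m19 ⊆ -0-1-,100--
  m20 ⊆ 1-100,10--0
  m22 ⊆ -0-1-,10--0
  m23 ⊆ --111,-0-1-
  m25 ⊆ 1-001 [E]
  m26 ⊆ 1-010 [E]
  m31 ⊆ --111 [E]
E = {--111, -0-1-, 1-001, 1-010}
Petrick residual → 10--0
Cover = cde + b'd + ac'd'e + ac'de' + ab'e'  |cover|=5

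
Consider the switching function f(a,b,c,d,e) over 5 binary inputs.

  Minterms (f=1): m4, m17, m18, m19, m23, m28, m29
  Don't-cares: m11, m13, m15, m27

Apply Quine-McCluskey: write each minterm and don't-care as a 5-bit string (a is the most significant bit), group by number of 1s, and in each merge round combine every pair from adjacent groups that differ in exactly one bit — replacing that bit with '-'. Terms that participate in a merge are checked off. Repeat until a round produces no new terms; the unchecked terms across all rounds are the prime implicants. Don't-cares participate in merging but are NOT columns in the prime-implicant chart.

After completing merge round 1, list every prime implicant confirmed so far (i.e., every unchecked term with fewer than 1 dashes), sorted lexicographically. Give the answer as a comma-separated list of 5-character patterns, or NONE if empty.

size-2^0 implicants → 00100  01011(✓)  01101(✓)  01111(✓)  10001(✓)  10010(✓)  10011(✓)  10111(✓)  11011(✓)  11100(✓)  11101(✓)
size-2^1 implicants → -1011  -1101  01-11  011-1  1-011  10-11  100-1  1001-  1110-
Unchecked terms (primes): -1011, -1101, 00100, 01-11, 011-1, 1-011, 10-11, 100-1, 1001-, 1110-

00100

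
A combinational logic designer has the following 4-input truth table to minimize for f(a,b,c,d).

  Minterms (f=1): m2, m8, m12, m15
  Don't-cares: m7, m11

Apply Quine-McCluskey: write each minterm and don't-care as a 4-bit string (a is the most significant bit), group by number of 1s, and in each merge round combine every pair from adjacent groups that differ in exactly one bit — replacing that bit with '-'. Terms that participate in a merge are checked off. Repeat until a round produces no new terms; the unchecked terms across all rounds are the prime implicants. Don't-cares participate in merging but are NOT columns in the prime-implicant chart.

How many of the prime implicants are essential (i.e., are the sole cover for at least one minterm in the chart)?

2

[col 0] 0010, 0111*, 1000*, 1011*, 1100*, 1111*
[col 1] -111, 1-00, 1-11
Prime implicants: -111, 0010, 1-00, 1-11
PI chart (minterm → PIs covering it):
  2 | 0010  (sole → essential)
  8 | 1-00  (sole → essential)
  12 | 1-00  (sole → essential)
  15 | -111,1-11
Essential prime implicants: 0010, 1-00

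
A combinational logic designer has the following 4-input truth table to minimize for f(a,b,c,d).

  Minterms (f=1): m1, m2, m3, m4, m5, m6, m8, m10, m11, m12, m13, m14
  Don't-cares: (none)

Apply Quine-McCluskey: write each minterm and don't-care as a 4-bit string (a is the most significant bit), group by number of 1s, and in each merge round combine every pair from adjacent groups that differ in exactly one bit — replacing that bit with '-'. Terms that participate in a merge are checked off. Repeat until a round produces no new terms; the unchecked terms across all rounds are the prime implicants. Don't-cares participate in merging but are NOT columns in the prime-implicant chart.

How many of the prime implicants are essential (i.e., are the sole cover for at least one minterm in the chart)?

3

[col 0] 0001*, 0010*, 0011*, 0100*, 0101*, 0110*, 1000*, 1010*, 1011*, 1100*, 1101*, 1110*
[col 1] -010*, -011*, -100*, -101*, -110*, 0-01, 0-10*, 00-1, 001-*, 01-0*, 010-*, 1-00*, 1-10*, 10-0*, 101-*, 11-0*, 110-*
[col 2] --10, -01-, -1-0, -10-, 1--0
Prime implicants: --10, -01-, -1-0, -10-, 0-01, 00-1, 1--0
PI chart (minterm → PIs covering it):
  1 | 0-01,00-1
  2 | --10,-01-
  3 | -01-,00-1
  4 | -1-0,-10-
  5 | -10-,0-01
  6 | --10,-1-0
  8 | 1--0  (sole → essential)
  10 | --10,-01-,1--0
  11 | -01-  (sole → essential)
  12 | -1-0,-10-,1--0
  13 | -10-  (sole → essential)
  14 | --10,-1-0,1--0
Essential prime implicants: -01-, -10-, 1--0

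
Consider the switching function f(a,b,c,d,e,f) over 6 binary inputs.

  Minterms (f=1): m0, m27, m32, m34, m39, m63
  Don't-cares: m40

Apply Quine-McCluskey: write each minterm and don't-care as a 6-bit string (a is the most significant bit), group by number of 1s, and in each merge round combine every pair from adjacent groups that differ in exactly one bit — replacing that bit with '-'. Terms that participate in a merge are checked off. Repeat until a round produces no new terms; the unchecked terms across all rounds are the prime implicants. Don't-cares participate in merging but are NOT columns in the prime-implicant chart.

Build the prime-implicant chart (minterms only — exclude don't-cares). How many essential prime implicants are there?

Round 0: 000000✓ 011011 100000✓ 100010✓ 100111 101000✓ 111111
Round 1: -00000 10-000 1000-0
PIs = {-00000, 011011, 10-000, 1000-0, 100111, 111111}
Coverage chart:
  m0: -00000 ←essential
  m27: 011011 ←essential
  m32: -00000,10-000,1000-0
  m34: 1000-0 ←essential
  m39: 100111 ←essential
  m63: 111111 ←essential
Essential: -00000, 011011, 1000-0, 100111, 111111

5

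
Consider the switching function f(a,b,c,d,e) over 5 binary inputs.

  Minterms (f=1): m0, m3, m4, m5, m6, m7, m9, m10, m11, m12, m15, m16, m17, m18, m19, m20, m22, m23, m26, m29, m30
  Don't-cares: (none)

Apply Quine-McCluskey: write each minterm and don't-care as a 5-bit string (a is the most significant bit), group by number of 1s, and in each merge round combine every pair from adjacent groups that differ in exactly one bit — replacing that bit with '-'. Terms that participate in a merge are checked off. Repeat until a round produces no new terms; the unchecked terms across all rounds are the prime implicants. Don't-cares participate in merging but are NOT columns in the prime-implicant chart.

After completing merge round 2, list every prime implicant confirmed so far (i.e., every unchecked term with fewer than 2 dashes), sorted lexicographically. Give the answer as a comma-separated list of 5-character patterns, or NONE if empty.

[col 0] 00000*, 00011*, 00100*, 00101*, 00110*, 00111*, 01001*, 01010*, 01011*, 01100*, 01111*, 10000*, 10001*, 10010*, 10011*, 10100*, 10110*, 10111*, 11010*, 11101, 11110*
[col 1] -0000*, -0011*, -0100*, -0110*, -0111*, -1010, 0-011*, 0-100, 0-111*, 00-00*, 00-11*, 001-0*, 001-1*, 0010-*, 0011-*, 01-11*, 010-1, 0101-, 1-010*, 1-110*, 10-00*, 10-10*, 10-11*, 100-0*, 100-1*, 1000-*, 1001-*, 101-0*, 1011-*, 11-10*
[col 2] -0-00, -0-11, -01-0, -011-, 0--11, 001--, 1--10, 10--0, 10-1-, 100--
Prime implicants: -0-00, -0-11, -01-0, -011-, -1010, 0--11, 0-100, 001--, 010-1, 0101-, 1--10, 10--0, 10-1-, 100--, 11101

-1010, 0-100, 010-1, 0101-, 11101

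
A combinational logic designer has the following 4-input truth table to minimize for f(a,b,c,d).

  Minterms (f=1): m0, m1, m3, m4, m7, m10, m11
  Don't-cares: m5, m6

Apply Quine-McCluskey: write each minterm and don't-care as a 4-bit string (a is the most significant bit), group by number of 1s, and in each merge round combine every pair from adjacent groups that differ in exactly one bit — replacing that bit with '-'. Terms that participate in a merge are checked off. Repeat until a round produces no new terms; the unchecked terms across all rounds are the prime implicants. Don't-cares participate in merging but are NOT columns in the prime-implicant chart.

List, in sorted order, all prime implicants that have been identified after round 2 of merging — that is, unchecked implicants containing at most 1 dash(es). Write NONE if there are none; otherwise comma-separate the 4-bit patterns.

Round 0: 0000✓ 0001✓ 0011✓ 0100✓ 0101✓ 0110✓ 0111✓ 1010✓ 1011✓
Round 1: -011 0-00✓ 0-01✓ 0-11✓ 00-1✓ 000-✓ 01-0✓ 01-1✓ 010-✓ 011-✓ 101-
Round 2: 0--1 0-0- 01--
PIs = {-011, 0--1, 0-0-, 01--, 101-}

-011, 101-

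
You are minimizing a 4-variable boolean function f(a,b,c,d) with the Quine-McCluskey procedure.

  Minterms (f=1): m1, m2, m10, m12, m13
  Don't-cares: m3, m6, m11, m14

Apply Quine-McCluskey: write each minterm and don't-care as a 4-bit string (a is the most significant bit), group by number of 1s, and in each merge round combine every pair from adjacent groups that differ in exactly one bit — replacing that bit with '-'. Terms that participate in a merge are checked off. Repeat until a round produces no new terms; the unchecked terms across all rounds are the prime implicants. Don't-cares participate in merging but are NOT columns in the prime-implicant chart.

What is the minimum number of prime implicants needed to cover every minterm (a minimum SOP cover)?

[col 0] 0001*, 0010*, 0011*, 0110*, 1010*, 1011*, 1100*, 1101*, 1110*
[col 1] -010*, -011*, -110*, 0-10*, 00-1, 001-*, 1-10*, 101-*, 11-0, 110-
[col 2] --10, -01-
Prime implicants: --10, -01-, 00-1, 11-0, 110-
PI chart (minterm → PIs covering it):
  1 | 00-1  (sole → essential)
  2 | --10,-01-
  10 | --10,-01-
  12 | 11-0,110-
  13 | 110-  (sole → essential)
Essential prime implicants: 00-1, 110-
Petrick residual → --10
Minimum SOP uses 3 PIs: cd' + a'b'd + abc'

3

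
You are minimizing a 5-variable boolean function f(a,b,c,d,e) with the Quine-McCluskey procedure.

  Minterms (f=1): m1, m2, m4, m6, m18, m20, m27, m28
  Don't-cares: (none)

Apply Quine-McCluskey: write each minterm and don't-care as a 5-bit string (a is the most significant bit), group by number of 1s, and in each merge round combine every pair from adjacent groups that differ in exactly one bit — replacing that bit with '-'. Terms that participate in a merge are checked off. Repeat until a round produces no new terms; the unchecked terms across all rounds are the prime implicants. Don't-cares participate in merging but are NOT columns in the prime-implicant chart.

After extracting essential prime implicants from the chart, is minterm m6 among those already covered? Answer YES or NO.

NO

Round 0: 00001 00010✓ 00100✓ 00110✓ 10010✓ 10100✓ 11011 11100✓
Round 1: -0010 -0100 00-10 001-0 1-100
PIs = {-0010, -0100, 00-10, 00001, 001-0, 1-100, 11011}
Coverage chart:
  m1: 00001 ←essential
  m2: -0010,00-10
  m4: -0100,001-0
  m6: 00-10,001-0
  m18: -0010 ←essential
  m20: -0100,1-100
  m27: 11011 ←essential
  m28: 1-100 ←essential
Essential: -0010, 00001, 1-100, 11011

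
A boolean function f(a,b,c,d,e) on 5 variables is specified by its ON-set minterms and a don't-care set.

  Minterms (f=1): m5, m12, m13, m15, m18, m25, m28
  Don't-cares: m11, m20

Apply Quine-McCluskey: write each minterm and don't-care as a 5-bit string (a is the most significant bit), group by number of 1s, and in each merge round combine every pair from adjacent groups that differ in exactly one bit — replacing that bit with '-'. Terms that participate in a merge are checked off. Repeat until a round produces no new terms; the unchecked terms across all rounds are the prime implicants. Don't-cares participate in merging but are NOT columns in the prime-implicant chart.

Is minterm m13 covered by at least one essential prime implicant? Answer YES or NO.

YES

[col 0] 00101*, 01011*, 01100*, 01101*, 01111*, 10010, 10100*, 11001, 11100*
[col 1] -1100, 0-101, 01-11, 011-1, 0110-, 1-100
Prime implicants: -1100, 0-101, 01-11, 011-1, 0110-, 1-100, 10010, 11001
PI chart (minterm → PIs covering it):
  5 | 0-101  (sole → essential)
  12 | -1100,0110-
  13 | 0-101,011-1,0110-
  15 | 01-11,011-1
  18 | 10010  (sole → essential)
  25 | 11001  (sole → essential)
  28 | -1100,1-100
Essential prime implicants: 0-101, 10010, 11001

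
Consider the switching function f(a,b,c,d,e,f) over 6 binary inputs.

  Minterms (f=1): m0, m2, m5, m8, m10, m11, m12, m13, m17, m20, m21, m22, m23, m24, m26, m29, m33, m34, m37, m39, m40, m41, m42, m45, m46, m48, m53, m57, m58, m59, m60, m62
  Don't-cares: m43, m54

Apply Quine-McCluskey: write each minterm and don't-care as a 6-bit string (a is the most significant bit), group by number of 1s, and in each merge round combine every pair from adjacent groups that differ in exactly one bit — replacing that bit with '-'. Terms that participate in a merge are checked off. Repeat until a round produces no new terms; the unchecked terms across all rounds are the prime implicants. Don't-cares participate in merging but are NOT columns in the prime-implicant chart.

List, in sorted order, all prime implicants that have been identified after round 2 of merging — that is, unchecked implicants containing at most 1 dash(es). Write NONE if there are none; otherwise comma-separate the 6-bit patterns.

size-2^0 implicants → 000000(✓)  000010(✓)  000101(✓)  001000(✓)  001010(✓)  001011(✓)  001100(✓)  001101(✓)  010001(✓)  010100(✓)  010101(✓)  010110(✓)  010111(✓)  011000(✓)  011010(✓)  011101(✓)  100001(✓)  100010(✓)  100101(✓)  100111(✓)  101000(✓)  101001(✓)  101010(✓)  101011(✓)  101101(✓)  101110(✓)  110000  110101(✓)  110110(✓)  111001(✓)  111010(✓)  111011(✓)  111100(✓)  111110(✓)
size-2^1 implicants → -00010(✓)  -00101(✓)  -01000(✓)  -01010(✓)  -01011(✓)  -01101(✓)  -10101(✓)  -10110  -11010(✓)  0-0101(✓)  0-1000(✓)  0-1010(✓)  0-1101(✓)  00-000(✓)  00-010(✓)  00-101(✓)  0000-0(✓)  001-00  0010-0(✓)  00101-(✓)  00110-  01-101(✓)  010-01  0101-0(✓)  0101-1(✓)  01010-(✓)  01011-(✓)  0110-0(✓)  1-0101(✓)  1-1001(✓)  1-1010(✓)  1-1011(✓)  1-1110(✓)  10-001(✓)  10-010(✓)  10-101(✓)  100-01(✓)  1001-1  101-01(✓)  101-10(✓)  1010-0(✓)  1010-1(✓)  10100-(✓)  10101-(✓)  11-110  111-10(✓)  1110-1(✓)  11101-(✓)  1111-0
size-2^2 implicants → --0101  --1010  -0-010  -0-101  -010-0  -0101-  0--101  0-10-0  00-0-0  0101--  1-1-10  1-10-1  1-101-  10--01  1010--
Unchecked terms (primes): --0101, --1010, -0-010, -0-101, -010-0, -0101-, -10110, 0--101, 0-10-0, 00-0-0, 001-00, 00110-, 010-01, 0101--, 1-1-10, 1-10-1, 1-101-, 10--01, 1001-1, 1010--, 11-110, 110000, 1111-0

-10110, 001-00, 00110-, 010-01, 1001-1, 11-110, 110000, 1111-0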